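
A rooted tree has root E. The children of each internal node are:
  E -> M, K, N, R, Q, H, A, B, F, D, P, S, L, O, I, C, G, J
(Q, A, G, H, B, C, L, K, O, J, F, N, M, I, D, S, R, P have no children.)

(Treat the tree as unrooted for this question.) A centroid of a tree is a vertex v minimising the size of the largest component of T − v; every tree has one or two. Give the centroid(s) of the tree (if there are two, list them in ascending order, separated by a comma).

Delete E: the remaining components have sizes 1, 1, 1, 1, 1, 1, 1, 1, 1, 1, 1, 1, 1, 1, 1, 1, 1, 1. Max 1 ≤ 9, so E is a centroid.
No neighbour of E does as well, so E is the unique centroid.

E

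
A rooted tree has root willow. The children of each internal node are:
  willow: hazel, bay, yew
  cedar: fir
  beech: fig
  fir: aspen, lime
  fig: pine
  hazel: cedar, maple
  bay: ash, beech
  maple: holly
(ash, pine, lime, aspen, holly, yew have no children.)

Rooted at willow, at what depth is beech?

Climbing from beech to the root: beech–bay–willow. That's 2 steps.

2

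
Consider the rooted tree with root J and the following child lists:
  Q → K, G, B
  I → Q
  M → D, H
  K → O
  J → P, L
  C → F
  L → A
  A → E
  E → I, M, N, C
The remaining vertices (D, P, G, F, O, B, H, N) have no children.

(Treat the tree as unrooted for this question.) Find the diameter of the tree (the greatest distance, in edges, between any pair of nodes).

BFS from P reaches O last, at distance 8; BFS from O confirms no node is farther.
Path: P–J–L–A–E–I–Q–K–O.

8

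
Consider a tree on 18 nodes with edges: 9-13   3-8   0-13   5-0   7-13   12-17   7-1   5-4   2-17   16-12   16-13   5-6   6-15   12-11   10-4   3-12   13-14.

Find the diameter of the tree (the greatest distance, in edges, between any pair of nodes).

8

A longest path is 2–17–12–16–13–0–5–6–15, with 8 edges.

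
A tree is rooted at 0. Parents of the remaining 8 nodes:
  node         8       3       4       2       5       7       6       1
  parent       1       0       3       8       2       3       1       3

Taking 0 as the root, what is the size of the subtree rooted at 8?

The subtree rooted at 8 contains: 8, 2, 5 — 3 nodes.

3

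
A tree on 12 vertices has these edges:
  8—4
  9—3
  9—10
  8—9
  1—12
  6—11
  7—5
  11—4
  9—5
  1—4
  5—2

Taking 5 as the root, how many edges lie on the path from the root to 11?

5 – 9 – 8 – 4 – 11 — 4 edges.

4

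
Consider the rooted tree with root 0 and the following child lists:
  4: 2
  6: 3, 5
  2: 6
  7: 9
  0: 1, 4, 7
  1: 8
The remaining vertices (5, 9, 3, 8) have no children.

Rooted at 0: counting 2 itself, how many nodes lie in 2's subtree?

2's subtree: {2, 6, 3, 5}, size 4.

4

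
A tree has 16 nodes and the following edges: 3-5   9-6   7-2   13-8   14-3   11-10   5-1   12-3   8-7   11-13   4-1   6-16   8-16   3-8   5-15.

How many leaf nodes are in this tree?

7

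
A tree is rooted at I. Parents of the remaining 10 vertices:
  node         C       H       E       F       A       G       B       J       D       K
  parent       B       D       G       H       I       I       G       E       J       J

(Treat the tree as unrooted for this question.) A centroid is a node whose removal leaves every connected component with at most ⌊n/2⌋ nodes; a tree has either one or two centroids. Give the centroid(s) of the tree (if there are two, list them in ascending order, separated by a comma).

E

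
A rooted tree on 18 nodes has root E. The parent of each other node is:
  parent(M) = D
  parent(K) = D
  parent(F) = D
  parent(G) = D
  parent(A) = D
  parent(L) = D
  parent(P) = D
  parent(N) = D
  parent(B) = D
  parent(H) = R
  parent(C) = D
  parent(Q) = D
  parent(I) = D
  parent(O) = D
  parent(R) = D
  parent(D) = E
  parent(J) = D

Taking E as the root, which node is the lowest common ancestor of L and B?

D

Path L→root: L D E; path B→root: B D E.
First common node: D.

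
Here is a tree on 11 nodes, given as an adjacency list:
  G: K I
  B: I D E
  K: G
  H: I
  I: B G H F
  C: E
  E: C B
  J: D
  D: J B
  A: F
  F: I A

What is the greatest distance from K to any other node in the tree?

5

A farthest node from K is C (J also at distance 5).
The path K–G–I–B–E–C has 5 edges.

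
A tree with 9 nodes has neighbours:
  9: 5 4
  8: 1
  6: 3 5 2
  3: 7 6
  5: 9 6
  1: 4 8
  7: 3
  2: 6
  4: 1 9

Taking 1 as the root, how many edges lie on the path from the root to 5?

3

Path from 1 to 5: 1–4–9–5, which has 3 edges.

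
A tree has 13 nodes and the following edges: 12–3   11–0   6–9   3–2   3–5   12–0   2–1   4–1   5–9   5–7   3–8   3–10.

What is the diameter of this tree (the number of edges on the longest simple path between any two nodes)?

Starting from 11, a farthest node is 6 at distance 6.
One longest path: 11–0–12–3–5–9–6.
So the diameter is 6.

6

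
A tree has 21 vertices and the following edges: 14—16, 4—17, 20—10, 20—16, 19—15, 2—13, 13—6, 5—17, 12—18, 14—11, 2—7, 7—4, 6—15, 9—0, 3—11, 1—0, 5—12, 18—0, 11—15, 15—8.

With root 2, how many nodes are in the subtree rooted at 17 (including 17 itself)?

7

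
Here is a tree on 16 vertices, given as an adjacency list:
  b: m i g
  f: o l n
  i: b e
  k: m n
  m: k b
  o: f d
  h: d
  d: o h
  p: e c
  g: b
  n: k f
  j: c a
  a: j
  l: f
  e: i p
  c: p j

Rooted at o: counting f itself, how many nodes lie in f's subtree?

f's subtree: {f, n, l, k, m, b, g, i, e, p, c, j, a}, size 13.

13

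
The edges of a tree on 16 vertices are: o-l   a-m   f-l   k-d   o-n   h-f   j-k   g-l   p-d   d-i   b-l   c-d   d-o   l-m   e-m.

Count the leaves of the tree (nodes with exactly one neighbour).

10

The leaves are a, b, c, e, g, h, i, j, n, p.
That is 10 leaves.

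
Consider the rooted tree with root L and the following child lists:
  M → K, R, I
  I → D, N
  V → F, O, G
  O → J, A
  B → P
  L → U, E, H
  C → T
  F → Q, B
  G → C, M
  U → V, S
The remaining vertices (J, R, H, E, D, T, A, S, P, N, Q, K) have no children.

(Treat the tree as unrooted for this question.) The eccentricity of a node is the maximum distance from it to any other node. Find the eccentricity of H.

The node farthest from H is D (N also at distance 7), via H-L-U-V-G-M-I-D — 7 edges.

7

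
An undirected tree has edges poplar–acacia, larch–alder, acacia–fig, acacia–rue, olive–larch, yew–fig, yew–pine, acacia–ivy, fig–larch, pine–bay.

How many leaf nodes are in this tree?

6

The leaves are alder, bay, ivy, olive, poplar, rue.
That is 6 leaves.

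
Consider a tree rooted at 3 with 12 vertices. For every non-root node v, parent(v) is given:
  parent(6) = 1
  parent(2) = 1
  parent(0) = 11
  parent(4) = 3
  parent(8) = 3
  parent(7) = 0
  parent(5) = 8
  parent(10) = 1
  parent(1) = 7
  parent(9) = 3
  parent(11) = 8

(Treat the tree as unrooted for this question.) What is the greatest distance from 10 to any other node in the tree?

A farthest node from 10 is 9 (4 also at distance 7).
The path 10 – 1 – 7 – 0 – 11 – 8 – 3 – 9 has 7 edges.

7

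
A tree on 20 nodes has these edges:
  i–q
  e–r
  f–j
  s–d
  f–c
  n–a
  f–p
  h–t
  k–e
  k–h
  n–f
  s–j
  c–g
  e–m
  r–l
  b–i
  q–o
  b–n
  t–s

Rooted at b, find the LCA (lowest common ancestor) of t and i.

b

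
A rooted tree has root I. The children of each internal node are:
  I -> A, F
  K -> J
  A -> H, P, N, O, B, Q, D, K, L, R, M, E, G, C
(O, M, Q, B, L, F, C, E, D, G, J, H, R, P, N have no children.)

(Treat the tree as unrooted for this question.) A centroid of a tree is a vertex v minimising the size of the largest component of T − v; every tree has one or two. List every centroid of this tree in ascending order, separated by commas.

Removing A splits the tree into components of sizes 2, 2, 1, 1, 1, 1, 1, 1, 1, 1, 1, 1, 1, 1, 1; the largest is 2 ≤ ⌊18/2⌋ = 9.
Every other node leaves some component of size > 9, so the centroid is unique.

A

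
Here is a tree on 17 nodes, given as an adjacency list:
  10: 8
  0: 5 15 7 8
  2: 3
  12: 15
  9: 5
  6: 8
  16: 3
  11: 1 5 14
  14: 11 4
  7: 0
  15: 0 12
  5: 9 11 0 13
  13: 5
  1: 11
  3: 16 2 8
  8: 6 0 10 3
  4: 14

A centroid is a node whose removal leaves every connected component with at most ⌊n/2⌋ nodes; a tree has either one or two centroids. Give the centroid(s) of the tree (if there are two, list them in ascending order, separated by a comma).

0

If 0 is removed the pieces have sizes 7, 6, 2, 1, all ≤ ⌊17/2⌋ = 8.
Every other node leaves some component of size > 8, so the centroid is unique.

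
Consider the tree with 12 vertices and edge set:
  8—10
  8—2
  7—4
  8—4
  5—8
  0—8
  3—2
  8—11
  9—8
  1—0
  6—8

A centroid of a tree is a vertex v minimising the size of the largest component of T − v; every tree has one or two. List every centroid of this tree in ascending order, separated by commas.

8

If 8 is removed the pieces have sizes 2, 2, 2, 1, 1, 1, 1, 1, all ≤ ⌊12/2⌋ = 6.
No neighbour of 8 does as well, so 8 is the unique centroid.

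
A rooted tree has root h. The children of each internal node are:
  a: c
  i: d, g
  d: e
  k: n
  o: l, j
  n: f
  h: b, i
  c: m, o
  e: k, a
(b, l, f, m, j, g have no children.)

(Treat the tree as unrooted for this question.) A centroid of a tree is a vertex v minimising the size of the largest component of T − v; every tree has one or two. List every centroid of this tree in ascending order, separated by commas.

If e is removed the pieces have sizes 6, 5, 3, all ≤ ⌊15/2⌋ = 7.
No neighbour of e does as well, so e is the unique centroid.

e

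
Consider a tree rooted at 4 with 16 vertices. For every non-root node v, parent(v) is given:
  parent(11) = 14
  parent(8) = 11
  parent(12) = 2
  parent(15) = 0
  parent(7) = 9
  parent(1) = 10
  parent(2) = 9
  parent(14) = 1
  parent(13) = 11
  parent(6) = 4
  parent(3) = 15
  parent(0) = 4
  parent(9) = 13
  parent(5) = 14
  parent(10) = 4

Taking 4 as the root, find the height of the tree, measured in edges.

A deepest node is 12, reached by 4 – 10 – 1 – 14 – 11 – 13 – 9 – 2 – 12.
That path has 8 edges, so the height is 8.

8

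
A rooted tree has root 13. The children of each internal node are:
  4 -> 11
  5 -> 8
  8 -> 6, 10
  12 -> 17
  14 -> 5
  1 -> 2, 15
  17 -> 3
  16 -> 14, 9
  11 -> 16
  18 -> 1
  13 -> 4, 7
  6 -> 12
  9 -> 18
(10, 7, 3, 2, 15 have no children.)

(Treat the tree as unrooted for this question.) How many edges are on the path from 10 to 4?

6

The path is 10 - 8 - 5 - 14 - 16 - 11 - 4, which has 6 edges.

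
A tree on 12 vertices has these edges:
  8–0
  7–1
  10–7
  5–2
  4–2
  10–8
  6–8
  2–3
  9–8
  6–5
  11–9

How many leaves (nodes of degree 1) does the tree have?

5

The leaves are 0, 1, 3, 4, 11.
That is 5 leaves.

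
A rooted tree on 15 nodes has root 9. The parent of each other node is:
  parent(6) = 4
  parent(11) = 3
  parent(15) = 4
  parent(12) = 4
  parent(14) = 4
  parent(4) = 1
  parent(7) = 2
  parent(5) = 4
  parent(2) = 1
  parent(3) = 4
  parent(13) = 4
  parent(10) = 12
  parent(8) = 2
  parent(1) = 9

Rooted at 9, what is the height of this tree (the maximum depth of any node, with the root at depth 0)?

4

A deepest node is 11, reached by 9-1-4-3-11.
That path has 4 edges, so the height is 4.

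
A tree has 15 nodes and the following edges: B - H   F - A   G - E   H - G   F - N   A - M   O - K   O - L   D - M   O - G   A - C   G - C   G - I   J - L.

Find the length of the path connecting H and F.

4

H – G – C – A – F: 4 edges.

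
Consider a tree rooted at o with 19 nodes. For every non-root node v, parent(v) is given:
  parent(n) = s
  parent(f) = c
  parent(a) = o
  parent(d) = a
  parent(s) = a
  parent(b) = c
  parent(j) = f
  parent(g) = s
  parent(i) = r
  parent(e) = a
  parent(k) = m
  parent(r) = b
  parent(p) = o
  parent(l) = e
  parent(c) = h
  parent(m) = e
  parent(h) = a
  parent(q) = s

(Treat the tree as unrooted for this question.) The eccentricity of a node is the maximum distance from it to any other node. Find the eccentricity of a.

Distances from a peak at 5, attained at i.
a-h-c-b-r-i

5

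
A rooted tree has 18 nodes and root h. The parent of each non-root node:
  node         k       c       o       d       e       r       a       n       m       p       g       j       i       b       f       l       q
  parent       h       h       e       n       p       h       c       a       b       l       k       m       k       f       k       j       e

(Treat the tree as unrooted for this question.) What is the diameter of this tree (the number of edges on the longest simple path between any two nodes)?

13

BFS from q reaches d last, at distance 13; BFS from d confirms no node is farther.
Path: q – e – p – l – j – m – b – f – k – h – c – a – n – d.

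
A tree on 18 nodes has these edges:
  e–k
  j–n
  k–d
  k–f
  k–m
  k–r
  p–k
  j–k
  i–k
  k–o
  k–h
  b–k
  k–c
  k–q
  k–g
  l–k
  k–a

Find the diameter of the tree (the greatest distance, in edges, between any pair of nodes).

A longest path is n – j – k – r, with 3 edges.

3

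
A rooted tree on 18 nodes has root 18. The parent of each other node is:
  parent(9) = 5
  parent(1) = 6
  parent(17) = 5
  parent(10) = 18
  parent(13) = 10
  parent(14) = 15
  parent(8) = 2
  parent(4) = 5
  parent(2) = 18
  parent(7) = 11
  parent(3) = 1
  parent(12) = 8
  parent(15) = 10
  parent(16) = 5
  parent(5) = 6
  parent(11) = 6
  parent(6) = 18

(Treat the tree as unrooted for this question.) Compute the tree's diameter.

6

Starting from 14, a farthest node is 3 at distance 6.
One longest path: 14-15-10-18-6-1-3.
So the diameter is 6.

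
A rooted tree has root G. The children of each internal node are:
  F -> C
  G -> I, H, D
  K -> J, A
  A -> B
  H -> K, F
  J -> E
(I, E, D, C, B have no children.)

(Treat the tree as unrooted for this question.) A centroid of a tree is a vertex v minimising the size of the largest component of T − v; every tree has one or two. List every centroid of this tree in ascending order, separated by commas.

H

If H is removed the pieces have sizes 5, 3, 2, all ≤ ⌊11/2⌋ = 5.
Every other node leaves some component of size > 5, so the centroid is unique.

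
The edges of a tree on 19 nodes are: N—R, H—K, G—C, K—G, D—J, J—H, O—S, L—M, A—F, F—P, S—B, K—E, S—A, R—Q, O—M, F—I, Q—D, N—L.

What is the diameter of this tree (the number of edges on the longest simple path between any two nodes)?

15

Starting from C, a farthest node is I at distance 15.
One longest path: C–G–K–H–J–D–Q–R–N–L–M–O–S–A–F–I.
So the diameter is 15.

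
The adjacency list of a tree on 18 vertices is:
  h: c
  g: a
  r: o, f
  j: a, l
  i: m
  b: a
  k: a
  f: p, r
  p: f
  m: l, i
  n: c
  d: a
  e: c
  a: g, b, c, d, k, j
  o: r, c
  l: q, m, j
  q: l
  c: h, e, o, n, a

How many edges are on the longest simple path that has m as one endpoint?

8

A farthest node from m is p.
The path m-l-j-a-c-o-r-f-p has 8 edges.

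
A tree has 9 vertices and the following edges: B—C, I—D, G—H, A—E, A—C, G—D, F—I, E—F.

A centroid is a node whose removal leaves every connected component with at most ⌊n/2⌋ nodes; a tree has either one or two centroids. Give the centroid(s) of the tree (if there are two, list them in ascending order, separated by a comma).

If F is removed the pieces have sizes 4, 4, all ≤ ⌊9/2⌋ = 4.
Every other node leaves some component of size > 4, so the centroid is unique.

F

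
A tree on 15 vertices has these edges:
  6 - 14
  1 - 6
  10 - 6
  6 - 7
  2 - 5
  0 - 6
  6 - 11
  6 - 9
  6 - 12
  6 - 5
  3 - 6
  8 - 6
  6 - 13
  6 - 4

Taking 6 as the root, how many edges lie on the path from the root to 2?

2

Climbing from 2 to the root: 2 → 5 → 6. That's 2 steps.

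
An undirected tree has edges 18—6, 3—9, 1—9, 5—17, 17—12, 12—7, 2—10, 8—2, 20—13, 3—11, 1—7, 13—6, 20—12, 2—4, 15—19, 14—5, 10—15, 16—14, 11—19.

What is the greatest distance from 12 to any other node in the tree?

Distances from 12 peak at 10, attained at 4 (8 also at distance 10).
12–7–1–9–3–11–19–15–10–2–4

10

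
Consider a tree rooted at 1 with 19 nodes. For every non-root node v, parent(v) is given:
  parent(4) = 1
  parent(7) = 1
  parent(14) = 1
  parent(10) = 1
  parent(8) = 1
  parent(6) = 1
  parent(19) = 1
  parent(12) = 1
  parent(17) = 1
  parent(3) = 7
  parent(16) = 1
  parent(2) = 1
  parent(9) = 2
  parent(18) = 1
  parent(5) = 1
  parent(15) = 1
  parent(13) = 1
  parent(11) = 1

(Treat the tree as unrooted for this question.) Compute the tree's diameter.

4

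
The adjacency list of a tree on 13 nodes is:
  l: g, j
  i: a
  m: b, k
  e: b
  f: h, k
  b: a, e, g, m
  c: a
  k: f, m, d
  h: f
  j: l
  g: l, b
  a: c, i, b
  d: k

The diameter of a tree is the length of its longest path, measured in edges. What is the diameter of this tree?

7

Starting from h, a farthest node is j at distance 7.
One longest path: h-f-k-m-b-g-l-j.
So the diameter is 7.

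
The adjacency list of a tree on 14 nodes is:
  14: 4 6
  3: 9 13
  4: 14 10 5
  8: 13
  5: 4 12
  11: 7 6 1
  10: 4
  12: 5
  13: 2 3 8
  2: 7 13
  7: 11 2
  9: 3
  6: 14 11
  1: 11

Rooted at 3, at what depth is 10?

8

Climbing from 10 to the root: 10 – 4 – 14 – 6 – 11 – 7 – 2 – 13 – 3. That's 8 steps.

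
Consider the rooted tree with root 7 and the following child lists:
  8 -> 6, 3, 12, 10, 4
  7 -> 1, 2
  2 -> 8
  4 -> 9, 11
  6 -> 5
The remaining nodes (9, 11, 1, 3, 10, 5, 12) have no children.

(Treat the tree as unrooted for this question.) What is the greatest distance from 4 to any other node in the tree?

A farthest node from 4 is 1.
The path 4-8-2-7-1 has 4 edges.

4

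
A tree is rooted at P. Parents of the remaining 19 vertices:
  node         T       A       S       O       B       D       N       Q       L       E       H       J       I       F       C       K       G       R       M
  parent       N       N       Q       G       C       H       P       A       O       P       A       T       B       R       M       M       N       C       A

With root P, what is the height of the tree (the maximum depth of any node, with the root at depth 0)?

6

A deepest node is I, reached by P-N-A-M-C-B-I.
That path has 6 edges, so the height is 6.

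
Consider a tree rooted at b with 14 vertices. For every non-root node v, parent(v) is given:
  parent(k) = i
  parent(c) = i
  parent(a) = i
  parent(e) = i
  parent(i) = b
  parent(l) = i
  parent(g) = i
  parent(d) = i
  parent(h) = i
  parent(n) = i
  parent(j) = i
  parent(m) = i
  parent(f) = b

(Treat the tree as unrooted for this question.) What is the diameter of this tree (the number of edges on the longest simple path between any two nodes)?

A longest path is f - b - i - k, with 3 edges.

3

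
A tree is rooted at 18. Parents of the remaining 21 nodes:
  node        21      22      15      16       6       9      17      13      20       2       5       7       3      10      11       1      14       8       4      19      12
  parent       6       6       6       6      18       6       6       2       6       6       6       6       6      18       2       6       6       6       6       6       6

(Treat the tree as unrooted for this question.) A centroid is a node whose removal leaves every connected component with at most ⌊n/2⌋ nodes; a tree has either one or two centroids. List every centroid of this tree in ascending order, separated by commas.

If 6 is removed the pieces have sizes 3, 2, 1, 1, 1, 1, 1, 1, 1, 1, 1, 1, 1, 1, 1, 1, 1, 1, all ≤ ⌊22/2⌋ = 11.
Every other node leaves some component of size > 11, so the centroid is unique.

6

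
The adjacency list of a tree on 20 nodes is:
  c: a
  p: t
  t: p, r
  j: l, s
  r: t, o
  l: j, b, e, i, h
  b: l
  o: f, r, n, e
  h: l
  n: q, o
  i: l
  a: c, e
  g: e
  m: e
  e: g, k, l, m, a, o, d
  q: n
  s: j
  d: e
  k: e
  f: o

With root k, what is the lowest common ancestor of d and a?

e

Path d→root: d e k; path a→root: a e k.
First common node: e.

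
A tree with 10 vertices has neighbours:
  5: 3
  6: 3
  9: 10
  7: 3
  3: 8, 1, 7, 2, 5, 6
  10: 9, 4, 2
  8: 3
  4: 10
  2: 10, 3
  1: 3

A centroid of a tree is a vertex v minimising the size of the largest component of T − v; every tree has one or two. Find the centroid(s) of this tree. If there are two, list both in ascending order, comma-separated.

Removing 3 splits the tree into components of sizes 4, 1, 1, 1, 1, 1; the largest is 4 ≤ ⌊10/2⌋ = 5.
No neighbour of 3 does as well, so 3 is the unique centroid.

3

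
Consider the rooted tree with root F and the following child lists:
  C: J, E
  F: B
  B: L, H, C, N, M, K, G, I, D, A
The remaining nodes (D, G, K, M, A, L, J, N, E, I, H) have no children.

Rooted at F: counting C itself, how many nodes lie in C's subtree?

Descendants of C (including itself): C, E, J. That's 3.

3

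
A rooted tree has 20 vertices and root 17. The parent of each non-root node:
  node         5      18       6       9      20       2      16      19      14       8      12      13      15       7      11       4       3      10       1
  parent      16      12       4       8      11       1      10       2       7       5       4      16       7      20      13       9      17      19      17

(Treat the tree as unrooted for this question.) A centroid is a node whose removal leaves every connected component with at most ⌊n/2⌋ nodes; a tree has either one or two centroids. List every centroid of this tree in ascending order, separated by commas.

16

If 16 is removed the pieces have sizes 7, 6, 6, all ≤ ⌊20/2⌋ = 10.
Every other node leaves some component of size > 10, so the centroid is unique.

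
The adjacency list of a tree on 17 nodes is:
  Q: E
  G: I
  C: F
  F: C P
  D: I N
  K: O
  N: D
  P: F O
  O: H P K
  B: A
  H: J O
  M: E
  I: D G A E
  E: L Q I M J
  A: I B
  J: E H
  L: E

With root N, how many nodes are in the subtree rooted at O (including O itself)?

5

O's subtree: {O, K, P, F, C}, size 5.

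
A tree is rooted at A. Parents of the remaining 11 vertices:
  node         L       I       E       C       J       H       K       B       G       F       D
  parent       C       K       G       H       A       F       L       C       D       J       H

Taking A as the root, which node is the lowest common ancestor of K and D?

H

Ancestors of K (toward the root): K, L, C, H, F, J, A.
Ancestors of D: D, H, F, J, A.
The deepest node appearing in both lists is H.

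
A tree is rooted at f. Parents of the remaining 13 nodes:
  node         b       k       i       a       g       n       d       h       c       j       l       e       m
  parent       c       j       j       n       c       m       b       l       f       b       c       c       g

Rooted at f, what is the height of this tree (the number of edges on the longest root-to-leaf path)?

A deepest node is a, reached by f → c → g → m → n → a.
That path has 5 edges, so the height is 5.

5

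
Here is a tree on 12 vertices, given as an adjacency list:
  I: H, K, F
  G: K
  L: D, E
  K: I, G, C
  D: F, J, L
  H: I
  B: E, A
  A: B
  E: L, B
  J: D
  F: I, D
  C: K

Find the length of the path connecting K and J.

4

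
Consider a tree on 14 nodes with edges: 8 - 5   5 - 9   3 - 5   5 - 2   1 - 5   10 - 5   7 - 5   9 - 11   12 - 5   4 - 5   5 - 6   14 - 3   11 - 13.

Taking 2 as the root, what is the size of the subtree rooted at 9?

Descendants of 9 (including itself): 9, 11, 13. That's 3.

3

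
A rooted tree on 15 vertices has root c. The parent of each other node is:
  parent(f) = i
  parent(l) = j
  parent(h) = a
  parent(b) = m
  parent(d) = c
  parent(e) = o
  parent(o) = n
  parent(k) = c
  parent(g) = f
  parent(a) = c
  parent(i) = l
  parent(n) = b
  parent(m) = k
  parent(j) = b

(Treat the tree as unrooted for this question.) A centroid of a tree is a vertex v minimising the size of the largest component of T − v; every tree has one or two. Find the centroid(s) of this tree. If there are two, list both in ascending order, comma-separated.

Delete b: the remaining components have sizes 6, 5, 3. Max 6 ≤ 7, so b is a centroid.
No neighbour of b does as well, so b is the unique centroid.

b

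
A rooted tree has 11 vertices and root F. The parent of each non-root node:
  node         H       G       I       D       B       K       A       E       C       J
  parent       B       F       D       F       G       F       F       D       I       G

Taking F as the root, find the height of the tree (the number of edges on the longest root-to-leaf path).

3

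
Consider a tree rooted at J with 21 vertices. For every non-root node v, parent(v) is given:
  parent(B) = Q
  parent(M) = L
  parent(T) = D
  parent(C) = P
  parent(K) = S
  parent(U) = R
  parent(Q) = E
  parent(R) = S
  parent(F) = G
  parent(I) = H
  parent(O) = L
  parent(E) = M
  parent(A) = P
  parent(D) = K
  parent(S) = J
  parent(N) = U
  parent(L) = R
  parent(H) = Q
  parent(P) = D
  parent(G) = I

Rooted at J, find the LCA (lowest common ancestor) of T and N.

S

Path T→root: T D K S J; path N→root: N U R S J.
First common node: S.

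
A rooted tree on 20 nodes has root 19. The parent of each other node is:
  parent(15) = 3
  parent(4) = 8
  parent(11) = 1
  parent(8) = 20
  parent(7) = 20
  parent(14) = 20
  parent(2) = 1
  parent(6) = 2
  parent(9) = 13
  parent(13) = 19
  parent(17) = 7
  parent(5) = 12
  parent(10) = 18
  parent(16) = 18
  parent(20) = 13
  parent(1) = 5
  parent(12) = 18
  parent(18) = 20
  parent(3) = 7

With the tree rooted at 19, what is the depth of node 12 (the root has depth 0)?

4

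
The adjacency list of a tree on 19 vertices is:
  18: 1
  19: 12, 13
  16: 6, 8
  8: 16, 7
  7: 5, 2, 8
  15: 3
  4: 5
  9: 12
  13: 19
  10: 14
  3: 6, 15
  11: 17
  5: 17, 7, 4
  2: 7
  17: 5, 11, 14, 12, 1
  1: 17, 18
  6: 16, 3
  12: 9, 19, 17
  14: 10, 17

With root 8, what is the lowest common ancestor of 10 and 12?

10's ancestor chain is 10, 14, 17, 5, 7, 8 and 12's is 12, 17, 5, 7, 8; they first meet at 17.

17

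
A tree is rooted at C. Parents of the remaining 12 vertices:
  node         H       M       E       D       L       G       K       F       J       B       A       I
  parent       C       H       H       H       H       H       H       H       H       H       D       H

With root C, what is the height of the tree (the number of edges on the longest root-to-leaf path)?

The longest root-to-leaf path is C-H-D-A (3 edges).

3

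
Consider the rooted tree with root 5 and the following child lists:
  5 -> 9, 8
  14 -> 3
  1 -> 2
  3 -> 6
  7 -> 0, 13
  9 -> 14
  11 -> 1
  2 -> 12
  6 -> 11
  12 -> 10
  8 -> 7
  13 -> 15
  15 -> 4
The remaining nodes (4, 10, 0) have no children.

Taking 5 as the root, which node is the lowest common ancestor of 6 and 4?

5

Path 6→root: 6 3 14 9 5; path 4→root: 4 15 13 7 8 5.
First common node: 5.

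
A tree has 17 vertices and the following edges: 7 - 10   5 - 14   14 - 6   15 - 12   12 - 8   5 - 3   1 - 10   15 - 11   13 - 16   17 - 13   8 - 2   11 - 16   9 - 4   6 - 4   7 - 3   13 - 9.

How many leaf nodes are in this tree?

3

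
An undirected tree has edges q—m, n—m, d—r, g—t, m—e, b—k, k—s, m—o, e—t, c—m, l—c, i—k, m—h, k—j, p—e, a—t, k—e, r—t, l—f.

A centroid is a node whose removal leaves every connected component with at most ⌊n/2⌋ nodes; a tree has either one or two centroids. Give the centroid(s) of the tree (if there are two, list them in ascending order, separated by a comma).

Delete e: the remaining components have sizes 8, 5, 5, 1. Max 8 ≤ 10, so e is a centroid.
No neighbour of e does as well, so e is the unique centroid.

e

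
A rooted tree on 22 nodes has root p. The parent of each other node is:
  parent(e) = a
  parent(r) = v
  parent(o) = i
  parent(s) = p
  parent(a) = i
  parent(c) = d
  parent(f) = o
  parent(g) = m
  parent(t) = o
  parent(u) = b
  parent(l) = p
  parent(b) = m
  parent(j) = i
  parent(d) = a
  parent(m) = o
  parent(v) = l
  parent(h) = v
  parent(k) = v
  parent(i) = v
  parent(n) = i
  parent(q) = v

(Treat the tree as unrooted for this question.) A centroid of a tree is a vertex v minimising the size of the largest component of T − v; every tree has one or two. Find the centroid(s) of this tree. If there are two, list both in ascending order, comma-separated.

Removing i splits the tree into components of sizes 8, 7, 4, 1, 1; the largest is 8 ≤ ⌊22/2⌋ = 11.
No neighbour of i does as well, so i is the unique centroid.

i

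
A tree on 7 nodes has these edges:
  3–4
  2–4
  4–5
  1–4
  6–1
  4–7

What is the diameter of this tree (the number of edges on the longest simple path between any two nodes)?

A longest path is 6-1-4-3, with 3 edges.

3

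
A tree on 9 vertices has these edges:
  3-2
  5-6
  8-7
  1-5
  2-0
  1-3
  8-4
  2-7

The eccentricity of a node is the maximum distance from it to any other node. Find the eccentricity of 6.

The node farthest from 6 is 4, via 6–5–1–3–2–7–8–4 — 7 edges.

7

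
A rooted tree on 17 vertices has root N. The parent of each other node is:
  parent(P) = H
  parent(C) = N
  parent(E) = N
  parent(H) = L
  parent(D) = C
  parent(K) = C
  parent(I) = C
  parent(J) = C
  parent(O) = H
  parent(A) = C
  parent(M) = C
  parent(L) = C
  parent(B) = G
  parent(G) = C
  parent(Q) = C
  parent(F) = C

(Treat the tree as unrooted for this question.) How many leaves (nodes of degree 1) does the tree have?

12

Exactly 12 nodes have a single neighbour: A, B, D, E, F, I, J, K, M, O, P, Q.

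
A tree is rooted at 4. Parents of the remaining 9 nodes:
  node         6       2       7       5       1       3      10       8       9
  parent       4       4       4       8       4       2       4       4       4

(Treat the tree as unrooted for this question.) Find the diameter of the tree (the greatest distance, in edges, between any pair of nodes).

4

Starting from 3, a farthest node is 5 at distance 4.
One longest path: 3 – 2 – 4 – 8 – 5.
So the diameter is 4.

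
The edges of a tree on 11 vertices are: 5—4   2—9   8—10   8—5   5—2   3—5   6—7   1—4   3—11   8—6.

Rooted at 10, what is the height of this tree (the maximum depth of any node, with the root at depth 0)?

4

9 sits deepest: 10-8-5-2-9 — 4 edges from the root.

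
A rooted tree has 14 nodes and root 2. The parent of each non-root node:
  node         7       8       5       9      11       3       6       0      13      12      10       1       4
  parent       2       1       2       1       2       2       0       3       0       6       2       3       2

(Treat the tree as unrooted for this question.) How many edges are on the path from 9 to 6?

4

Walking from 9: 9 - 1 - 3 - 0 - 6. Length 4.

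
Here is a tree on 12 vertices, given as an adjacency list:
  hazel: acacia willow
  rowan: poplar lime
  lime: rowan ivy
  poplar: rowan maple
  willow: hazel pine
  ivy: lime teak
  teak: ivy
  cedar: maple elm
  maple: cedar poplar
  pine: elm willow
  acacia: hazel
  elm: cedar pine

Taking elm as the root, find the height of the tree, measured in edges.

The longest root-to-leaf path is elm–cedar–maple–poplar–rowan–lime–ivy–teak (7 edges).

7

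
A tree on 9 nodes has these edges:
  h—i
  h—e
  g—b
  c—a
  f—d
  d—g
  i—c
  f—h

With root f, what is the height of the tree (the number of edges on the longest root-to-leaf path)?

4

a sits deepest: f – h – i – c – a — 4 edges from the root.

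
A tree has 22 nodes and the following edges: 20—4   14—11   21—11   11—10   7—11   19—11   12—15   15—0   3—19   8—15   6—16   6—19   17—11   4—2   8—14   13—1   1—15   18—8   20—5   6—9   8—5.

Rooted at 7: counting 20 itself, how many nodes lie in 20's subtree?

20's subtree: {20, 4, 2}, size 3.

3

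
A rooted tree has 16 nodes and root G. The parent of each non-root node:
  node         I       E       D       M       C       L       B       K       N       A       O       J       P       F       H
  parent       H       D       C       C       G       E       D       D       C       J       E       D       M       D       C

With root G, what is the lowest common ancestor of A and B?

D

A's ancestor chain is A, J, D, C, G and B's is B, D, C, G; they first meet at D.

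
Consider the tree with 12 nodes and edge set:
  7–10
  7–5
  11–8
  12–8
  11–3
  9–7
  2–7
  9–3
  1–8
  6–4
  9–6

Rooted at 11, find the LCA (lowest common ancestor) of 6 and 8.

Ancestors of 6 (toward the root): 6, 9, 3, 11.
Ancestors of 8: 8, 11.
The deepest node appearing in both lists is 11.

11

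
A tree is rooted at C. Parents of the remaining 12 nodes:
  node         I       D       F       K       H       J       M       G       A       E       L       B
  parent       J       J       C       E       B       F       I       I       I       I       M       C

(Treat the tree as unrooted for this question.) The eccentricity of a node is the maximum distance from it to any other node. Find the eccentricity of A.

6

The node farthest from A is H, via A-I-J-F-C-B-H — 6 edges.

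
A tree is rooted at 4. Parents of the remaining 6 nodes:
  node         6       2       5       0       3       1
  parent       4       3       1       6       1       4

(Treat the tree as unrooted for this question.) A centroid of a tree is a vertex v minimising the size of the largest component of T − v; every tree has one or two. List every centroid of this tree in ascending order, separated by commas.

1

Removing 1 splits the tree into components of sizes 3, 2, 1; the largest is 3 ≤ ⌊7/2⌋ = 3.
No neighbour of 1 does as well, so 1 is the unique centroid.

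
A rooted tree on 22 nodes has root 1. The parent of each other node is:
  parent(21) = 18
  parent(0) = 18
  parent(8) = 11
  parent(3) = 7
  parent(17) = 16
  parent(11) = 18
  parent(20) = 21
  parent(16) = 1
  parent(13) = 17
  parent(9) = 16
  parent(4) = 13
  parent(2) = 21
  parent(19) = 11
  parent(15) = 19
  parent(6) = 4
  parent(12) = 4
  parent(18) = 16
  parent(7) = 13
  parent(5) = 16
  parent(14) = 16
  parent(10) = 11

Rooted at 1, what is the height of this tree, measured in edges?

The longest root-to-leaf path is 1 → 16 → 17 → 13 → 4 → 12 (5 edges).

5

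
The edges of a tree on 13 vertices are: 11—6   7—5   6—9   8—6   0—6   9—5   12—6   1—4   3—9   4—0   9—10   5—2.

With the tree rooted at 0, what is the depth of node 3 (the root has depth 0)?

Climbing from 3 to the root: 3 – 9 – 6 – 0. That's 3 steps.

3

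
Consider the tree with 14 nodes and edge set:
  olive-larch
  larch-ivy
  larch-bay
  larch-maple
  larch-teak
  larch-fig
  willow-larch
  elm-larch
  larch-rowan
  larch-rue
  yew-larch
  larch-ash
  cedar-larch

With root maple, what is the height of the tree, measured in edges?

2

The longest root-to-leaf path is maple-larch-teak (2 edges).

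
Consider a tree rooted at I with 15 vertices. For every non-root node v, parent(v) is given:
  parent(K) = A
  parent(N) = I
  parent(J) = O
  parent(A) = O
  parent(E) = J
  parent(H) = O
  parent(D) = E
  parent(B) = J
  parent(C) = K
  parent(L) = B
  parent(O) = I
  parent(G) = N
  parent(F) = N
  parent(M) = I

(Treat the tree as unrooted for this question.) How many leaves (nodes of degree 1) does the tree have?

Degree-1 nodes: C, D, F, G, H, L, M — 7 of them.

7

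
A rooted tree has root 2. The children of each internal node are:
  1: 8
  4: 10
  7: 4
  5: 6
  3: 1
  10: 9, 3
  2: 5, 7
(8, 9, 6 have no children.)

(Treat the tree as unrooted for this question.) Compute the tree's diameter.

8

Starting from 6, a farthest node is 8 at distance 8.
One longest path: 6-5-2-7-4-10-3-1-8.
So the diameter is 8.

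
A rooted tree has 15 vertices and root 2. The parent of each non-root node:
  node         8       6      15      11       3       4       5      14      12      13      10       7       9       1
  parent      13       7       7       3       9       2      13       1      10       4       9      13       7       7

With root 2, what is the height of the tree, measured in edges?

6

A deepest node is 12, reached by 2-4-13-7-9-10-12.
That path has 6 edges, so the height is 6.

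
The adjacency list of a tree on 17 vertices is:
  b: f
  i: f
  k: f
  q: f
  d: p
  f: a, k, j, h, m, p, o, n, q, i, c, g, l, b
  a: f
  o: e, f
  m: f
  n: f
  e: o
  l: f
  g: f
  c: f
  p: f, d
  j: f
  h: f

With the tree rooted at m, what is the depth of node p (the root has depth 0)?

2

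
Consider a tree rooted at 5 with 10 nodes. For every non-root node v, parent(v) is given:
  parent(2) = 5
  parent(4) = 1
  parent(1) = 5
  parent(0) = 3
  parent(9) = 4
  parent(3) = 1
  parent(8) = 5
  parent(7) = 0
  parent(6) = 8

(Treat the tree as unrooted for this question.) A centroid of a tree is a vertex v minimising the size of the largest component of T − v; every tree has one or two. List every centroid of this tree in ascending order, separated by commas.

Delete 1: the remaining components have sizes 4, 3, 2. Max 4 ≤ 5, so 1 is a centroid.
Every other node leaves some component of size > 5, so the centroid is unique.

1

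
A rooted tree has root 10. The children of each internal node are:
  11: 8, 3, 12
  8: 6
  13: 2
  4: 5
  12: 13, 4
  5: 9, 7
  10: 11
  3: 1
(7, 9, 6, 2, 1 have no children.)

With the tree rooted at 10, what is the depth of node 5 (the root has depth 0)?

4

10 – 11 – 12 – 4 – 5 — 4 edges.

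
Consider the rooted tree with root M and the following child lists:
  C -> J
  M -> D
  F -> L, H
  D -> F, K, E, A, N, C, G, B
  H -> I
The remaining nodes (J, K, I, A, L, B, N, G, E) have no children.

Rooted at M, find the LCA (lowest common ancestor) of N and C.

D

N's ancestor chain is N, D, M and C's is C, D, M; they first meet at D.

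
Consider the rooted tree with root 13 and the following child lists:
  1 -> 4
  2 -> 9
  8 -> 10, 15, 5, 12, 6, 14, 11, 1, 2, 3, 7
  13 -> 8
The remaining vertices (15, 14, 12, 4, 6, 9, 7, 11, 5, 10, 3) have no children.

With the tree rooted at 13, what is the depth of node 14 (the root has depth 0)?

2

Path from 13 to 14: 13 → 8 → 14, which has 2 edges.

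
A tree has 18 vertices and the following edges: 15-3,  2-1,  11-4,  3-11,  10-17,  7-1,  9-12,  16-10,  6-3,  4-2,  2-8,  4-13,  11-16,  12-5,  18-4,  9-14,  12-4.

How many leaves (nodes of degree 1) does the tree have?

9

The leaves are 5, 6, 7, 8, 13, 14, 15, 17, 18.
That is 9 leaves.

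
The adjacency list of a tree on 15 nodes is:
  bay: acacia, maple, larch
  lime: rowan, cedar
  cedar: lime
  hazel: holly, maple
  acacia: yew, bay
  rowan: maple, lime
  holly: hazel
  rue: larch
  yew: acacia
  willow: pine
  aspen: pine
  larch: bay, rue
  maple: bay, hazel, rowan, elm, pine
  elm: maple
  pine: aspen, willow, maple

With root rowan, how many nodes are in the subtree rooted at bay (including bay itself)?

5

Descendants of bay (including itself): bay, acacia, larch, yew, rue. That's 5.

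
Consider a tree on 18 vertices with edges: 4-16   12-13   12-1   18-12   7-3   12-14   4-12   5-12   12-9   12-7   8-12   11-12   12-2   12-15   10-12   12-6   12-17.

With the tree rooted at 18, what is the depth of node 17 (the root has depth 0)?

2

Climbing from 17 to the root: 17 → 12 → 18. That's 2 steps.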